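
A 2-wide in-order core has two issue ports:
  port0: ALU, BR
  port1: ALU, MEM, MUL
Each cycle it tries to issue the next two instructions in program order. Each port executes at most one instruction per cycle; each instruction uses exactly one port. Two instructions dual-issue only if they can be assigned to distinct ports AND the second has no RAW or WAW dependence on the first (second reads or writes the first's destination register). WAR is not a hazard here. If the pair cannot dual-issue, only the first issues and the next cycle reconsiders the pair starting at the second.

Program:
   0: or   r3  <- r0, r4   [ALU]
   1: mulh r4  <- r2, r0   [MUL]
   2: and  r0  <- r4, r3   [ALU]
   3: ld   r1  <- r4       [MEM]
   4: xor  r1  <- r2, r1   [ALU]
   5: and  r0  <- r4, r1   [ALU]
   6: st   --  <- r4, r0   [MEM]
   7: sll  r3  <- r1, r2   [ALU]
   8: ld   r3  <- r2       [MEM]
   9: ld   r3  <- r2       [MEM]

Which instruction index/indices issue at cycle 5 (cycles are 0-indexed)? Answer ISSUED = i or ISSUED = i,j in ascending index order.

0. or/mulh @i0/i1  | pair
1. and/ld @i2/i3  | pair
2. xor @i4  | RAW r1
3. and @i5  | RAW r0
4. st/sll @i6/i7  | pair
5. ld @i8  | no-port MEM/MEM
6. ld @i9  | tail

ISSUED = 8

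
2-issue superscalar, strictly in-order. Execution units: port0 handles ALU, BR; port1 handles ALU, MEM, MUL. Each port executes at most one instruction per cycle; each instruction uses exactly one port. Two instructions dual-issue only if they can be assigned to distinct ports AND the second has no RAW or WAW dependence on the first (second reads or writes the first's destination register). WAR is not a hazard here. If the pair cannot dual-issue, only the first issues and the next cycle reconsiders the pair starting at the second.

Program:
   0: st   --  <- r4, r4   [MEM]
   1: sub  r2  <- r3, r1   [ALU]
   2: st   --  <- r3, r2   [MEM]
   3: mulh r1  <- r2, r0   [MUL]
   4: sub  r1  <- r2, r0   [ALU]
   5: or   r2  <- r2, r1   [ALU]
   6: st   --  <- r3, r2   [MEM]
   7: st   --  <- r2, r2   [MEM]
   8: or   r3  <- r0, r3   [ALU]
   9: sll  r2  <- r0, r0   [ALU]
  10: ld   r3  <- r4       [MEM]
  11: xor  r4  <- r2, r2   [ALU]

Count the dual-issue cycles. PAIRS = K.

PAIRS = 3

c0: i0+i1 st/sub  dual
c1: i2 st  no-port MEM/MUL
c2: i3 mulh  WAW r1
c3: i4 sub  RAW r1
c4: i5 or  RAW r2
c5: i6 st  no-port MEM/MEM
c6: i7+i8 st/or  dual
c7: i9+i10 sll/ld  dual
c8: i11 xor  tail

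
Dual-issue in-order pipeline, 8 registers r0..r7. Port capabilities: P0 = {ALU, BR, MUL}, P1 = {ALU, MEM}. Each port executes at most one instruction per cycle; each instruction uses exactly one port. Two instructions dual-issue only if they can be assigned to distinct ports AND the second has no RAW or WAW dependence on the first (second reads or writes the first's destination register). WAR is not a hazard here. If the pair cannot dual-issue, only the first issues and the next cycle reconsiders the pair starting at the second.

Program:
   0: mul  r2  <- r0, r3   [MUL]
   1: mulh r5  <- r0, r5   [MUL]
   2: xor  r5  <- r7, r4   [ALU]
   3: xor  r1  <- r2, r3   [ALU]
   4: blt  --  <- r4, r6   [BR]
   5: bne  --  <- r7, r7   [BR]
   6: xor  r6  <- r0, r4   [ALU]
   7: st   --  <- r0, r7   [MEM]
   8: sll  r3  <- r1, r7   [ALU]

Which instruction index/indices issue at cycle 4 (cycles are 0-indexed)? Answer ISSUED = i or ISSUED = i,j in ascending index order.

ISSUED = 5,6

[0] i0  mul  -- no-port MUL/MUL
[1] i1  mulh  -- WAW r5
[2] i2+i3  xor;xor  -- 2-wide
[3] i4  blt  -- no-port BR/BR
[4] i5+i6  bne;xor  -- 2-wide
[5] i7+i8  st;sll  -- 2-wide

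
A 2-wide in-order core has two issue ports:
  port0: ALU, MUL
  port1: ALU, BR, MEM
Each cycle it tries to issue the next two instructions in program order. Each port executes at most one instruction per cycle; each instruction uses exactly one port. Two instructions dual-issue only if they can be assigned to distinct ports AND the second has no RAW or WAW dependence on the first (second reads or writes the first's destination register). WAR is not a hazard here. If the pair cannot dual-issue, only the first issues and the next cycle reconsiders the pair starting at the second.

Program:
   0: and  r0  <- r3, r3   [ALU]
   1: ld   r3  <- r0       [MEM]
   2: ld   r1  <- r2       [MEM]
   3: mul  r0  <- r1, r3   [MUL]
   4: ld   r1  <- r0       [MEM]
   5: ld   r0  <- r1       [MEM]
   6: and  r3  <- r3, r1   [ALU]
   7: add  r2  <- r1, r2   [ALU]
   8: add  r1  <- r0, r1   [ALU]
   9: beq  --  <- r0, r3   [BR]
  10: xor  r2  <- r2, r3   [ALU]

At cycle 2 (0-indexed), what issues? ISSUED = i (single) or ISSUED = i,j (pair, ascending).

ISSUED = 2

t=0 i0:and.ALU ; RAW r0
t=1 i1:ld.MEM ; no-port MEM/MEM
t=2 i2:ld.MEM ; RAW r1
t=3 i3:mul.MUL ; RAW r0
t=4 i4:ld.MEM ; no-port MEM/MEM
t=5 i5&i6:ld.MEM;and.ALU ; 2-wide
t=6 i7&i8:add.ALU;add.ALU ; 2-wide
t=7 i9&i10:beq.BR;xor.ALU ; 2-wide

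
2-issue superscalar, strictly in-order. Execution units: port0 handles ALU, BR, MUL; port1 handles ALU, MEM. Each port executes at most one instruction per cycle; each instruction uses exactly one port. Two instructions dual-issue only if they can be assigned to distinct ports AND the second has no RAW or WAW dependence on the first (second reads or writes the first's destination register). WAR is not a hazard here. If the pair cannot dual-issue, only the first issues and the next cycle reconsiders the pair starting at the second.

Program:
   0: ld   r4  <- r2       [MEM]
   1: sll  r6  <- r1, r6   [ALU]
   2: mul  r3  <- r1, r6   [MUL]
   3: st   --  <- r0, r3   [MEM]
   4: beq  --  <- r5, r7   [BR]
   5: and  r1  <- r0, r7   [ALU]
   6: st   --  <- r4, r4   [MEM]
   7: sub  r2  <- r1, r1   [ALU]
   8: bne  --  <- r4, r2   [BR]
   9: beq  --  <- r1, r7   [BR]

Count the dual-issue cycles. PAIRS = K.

PAIRS = 3

0. ld sll @i0,i1  | 2-wide
1. mul @i2  | RAW r3
2. st beq @i3,i4  | 2-wide
3. and st @i5,i6  | 2-wide
4. sub @i7  | RAW r2
5. bne @i8  | no-port BR/BR
6. beq @i9  | tail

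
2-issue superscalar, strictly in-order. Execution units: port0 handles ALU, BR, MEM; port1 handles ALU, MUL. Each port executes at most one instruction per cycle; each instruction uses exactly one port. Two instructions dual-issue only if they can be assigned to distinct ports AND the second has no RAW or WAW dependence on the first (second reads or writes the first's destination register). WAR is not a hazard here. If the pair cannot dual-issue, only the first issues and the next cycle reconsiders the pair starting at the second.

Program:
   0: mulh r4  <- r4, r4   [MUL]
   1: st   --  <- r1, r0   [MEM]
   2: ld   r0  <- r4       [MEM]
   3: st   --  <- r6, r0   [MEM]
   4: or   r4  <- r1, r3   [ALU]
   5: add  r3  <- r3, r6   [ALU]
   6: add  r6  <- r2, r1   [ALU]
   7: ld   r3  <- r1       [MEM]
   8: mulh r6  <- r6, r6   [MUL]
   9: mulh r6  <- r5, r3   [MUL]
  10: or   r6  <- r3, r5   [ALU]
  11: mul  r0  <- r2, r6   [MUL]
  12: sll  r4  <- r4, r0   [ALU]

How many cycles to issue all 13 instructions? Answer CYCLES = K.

CYCLES = 9

  cy0 -> i0/i1 (mulh;st) 2-wide
  cy1 -> i2 (ld) no-port MEM/MEM
  cy2 -> i3/i4 (st;or) 2-wide
  cy3 -> i5/i6 (add;add) 2-wide
  cy4 -> i7/i8 (ld;mulh) 2-wide
  cy5 -> i9 (mulh) WAW r6
  cy6 -> i10 (or) RAW r6
  cy7 -> i11 (mul) RAW r0
  cy8 -> i12 (sll) tail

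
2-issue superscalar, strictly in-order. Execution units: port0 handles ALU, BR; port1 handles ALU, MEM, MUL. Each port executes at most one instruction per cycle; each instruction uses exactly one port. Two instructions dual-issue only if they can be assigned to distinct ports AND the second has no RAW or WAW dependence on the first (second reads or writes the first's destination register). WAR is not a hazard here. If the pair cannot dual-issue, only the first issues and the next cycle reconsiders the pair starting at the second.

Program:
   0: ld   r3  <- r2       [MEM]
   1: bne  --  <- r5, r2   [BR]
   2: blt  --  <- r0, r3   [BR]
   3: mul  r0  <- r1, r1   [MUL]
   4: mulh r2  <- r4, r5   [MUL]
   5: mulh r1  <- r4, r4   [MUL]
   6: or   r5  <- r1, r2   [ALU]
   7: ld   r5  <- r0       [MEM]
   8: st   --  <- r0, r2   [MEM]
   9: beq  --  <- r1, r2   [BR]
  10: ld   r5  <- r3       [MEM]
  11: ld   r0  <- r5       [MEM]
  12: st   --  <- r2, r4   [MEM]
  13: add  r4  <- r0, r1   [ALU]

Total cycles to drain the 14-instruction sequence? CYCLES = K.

[0] i0+i1  ld+bne  -- dual
[1] i2+i3  blt+mul  -- dual
[2] i4  mulh  -- no-port MUL/MUL
[3] i5  mulh  -- RAW r1
[4] i6  or  -- WAW r5
[5] i7  ld  -- no-port MEM/MEM
[6] i8+i9  st+beq  -- dual
[7] i10  ld  -- no-port MEM/MEM
[8] i11  ld  -- no-port MEM/MEM
[9] i12+i13  st+add  -- dual

CYCLES = 10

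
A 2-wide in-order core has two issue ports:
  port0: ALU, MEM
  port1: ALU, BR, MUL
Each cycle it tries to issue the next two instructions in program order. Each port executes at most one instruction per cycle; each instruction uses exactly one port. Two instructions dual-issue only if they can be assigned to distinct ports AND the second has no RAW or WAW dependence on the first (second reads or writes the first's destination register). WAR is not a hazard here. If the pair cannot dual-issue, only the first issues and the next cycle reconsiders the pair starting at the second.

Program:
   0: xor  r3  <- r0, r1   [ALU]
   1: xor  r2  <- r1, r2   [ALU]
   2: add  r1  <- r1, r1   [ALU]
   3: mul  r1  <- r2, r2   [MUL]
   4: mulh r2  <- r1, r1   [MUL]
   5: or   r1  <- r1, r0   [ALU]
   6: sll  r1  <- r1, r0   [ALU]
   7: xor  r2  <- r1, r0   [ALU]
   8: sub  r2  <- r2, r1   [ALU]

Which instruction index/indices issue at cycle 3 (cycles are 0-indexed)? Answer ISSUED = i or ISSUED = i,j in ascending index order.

ISSUED = 4,5

0. xor.ALU xor.ALU @i0&i1  | 2-wide
1. add.ALU @i2  | WAW r1
2. mul.MUL @i3  | no-port MUL/MUL
3. mulh.MUL or.ALU @i4&i5  | 2-wide
4. sll.ALU @i6  | RAW r1
5. xor.ALU @i7  | RAW+WAW r2
6. sub.ALU @i8  | tail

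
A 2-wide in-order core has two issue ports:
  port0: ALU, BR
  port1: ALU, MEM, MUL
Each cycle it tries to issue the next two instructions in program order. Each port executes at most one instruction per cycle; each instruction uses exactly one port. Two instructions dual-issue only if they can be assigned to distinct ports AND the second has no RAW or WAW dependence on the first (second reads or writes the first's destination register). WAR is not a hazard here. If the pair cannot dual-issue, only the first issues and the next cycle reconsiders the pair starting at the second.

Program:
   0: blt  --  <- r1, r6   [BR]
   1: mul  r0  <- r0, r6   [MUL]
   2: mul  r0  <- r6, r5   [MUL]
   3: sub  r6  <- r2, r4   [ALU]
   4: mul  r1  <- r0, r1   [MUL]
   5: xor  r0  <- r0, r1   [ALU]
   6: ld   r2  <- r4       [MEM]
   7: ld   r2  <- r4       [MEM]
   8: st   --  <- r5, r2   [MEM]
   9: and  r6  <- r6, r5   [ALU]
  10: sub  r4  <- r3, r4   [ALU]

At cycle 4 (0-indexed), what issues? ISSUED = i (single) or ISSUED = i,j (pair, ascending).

ISSUED = 7

#0 head=0: blt.BR mul.MUL i0/i1 dual
#1 head=2: mul.MUL sub.ALU i2/i3 dual
#2 head=4: mul.MUL i4 RAW r1
#3 head=5: xor.ALU ld.MEM i5/i6 dual
#4 head=7: ld.MEM i7 no-port MEM/MEM
#5 head=8: st.MEM and.ALU i8/i9 dual
#6 head=10: sub.ALU i10 tail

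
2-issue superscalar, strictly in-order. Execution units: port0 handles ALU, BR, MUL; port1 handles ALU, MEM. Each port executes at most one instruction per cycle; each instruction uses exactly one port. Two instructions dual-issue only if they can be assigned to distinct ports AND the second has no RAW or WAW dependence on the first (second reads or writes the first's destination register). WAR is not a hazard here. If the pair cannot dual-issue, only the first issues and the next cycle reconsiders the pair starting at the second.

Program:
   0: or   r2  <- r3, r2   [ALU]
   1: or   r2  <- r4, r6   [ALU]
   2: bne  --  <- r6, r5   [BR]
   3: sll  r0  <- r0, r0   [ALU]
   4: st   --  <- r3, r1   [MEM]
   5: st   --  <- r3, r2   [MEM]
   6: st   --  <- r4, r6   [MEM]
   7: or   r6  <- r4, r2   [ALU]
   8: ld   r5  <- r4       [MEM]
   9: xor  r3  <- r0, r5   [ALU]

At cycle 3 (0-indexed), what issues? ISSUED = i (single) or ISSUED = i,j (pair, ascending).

ISSUED = 5

t=0 i0:or.ALU ; WAW r2
t=1 i1/i2:or.ALU+bne.BR ; 2-wide
t=2 i3/i4:sll.ALU+st.MEM ; 2-wide
t=3 i5:st.MEM ; no-port MEM/MEM
t=4 i6/i7:st.MEM+or.ALU ; 2-wide
t=5 i8:ld.MEM ; RAW r5
t=6 i9:xor.ALU ; tail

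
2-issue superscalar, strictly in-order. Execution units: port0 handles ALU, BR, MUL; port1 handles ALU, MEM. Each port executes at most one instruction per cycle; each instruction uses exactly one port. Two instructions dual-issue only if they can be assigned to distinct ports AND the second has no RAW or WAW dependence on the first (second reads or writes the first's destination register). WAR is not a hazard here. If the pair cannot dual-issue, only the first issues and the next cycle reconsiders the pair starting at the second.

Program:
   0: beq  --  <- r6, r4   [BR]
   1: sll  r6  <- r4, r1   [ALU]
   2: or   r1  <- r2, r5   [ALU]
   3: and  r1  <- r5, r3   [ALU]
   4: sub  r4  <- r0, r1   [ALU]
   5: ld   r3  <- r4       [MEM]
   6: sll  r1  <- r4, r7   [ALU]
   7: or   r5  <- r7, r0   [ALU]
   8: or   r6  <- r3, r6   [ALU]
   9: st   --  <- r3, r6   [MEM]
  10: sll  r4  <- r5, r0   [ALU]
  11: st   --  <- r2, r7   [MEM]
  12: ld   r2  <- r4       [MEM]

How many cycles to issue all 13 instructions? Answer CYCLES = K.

CYCLES = 9

c0: i0,i1 beq.BR sll.ALU  2-wide
c1: i2 or.ALU  WAW r1
c2: i3 and.ALU  RAW r1
c3: i4 sub.ALU  RAW r4
c4: i5,i6 ld.MEM sll.ALU  2-wide
c5: i7,i8 or.ALU or.ALU  2-wide
c6: i9,i10 st.MEM sll.ALU  2-wide
c7: i11 st.MEM  no-port MEM/MEM
c8: i12 ld.MEM  tail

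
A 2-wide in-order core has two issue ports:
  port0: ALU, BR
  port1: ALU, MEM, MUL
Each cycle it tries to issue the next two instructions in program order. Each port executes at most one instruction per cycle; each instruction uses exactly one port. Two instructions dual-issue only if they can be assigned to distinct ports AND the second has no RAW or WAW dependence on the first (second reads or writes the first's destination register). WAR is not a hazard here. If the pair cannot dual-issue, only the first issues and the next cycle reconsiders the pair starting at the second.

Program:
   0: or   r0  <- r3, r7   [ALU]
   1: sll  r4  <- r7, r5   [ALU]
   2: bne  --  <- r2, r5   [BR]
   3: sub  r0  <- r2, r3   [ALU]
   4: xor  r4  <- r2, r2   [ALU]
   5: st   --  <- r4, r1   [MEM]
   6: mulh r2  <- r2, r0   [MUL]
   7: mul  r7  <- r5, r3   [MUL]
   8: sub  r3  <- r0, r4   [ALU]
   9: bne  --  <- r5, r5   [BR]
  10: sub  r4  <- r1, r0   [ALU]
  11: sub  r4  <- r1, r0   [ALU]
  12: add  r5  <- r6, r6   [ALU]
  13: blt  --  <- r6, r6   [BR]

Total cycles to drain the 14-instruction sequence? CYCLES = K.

0. or sll @i0&i1  | dual
1. bne sub @i2&i3  | dual
2. xor @i4  | RAW r4
3. st @i5  | no-port MEM/MUL
4. mulh @i6  | no-port MUL/MUL
5. mul sub @i7&i8  | dual
6. bne sub @i9&i10  | dual
7. sub add @i11&i12  | dual
8. blt @i13  | tail

CYCLES = 9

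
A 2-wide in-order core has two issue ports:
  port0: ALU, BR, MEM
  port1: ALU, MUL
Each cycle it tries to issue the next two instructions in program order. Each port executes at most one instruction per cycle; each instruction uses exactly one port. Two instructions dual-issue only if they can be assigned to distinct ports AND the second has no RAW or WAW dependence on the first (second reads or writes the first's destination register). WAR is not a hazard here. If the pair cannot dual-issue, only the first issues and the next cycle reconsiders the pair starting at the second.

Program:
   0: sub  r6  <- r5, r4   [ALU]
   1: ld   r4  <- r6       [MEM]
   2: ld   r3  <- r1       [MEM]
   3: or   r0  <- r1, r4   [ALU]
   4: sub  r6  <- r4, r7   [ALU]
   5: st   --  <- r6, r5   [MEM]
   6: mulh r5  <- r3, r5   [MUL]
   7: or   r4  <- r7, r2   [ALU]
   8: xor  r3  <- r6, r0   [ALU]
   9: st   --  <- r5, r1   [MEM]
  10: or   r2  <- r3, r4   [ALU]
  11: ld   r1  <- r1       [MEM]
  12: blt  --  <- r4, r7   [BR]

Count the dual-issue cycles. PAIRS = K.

#0 head=0: sub i0 RAW r6
#1 head=1: ld i1 no-port MEM/MEM
#2 head=2: ld/or i2,i3 pair
#3 head=4: sub i4 RAW r6
#4 head=5: st/mulh i5,i6 pair
#5 head=7: or/xor i7,i8 pair
#6 head=9: st/or i9,i10 pair
#7 head=11: ld i11 no-port MEM/BR
#8 head=12: blt i12 tail

PAIRS = 4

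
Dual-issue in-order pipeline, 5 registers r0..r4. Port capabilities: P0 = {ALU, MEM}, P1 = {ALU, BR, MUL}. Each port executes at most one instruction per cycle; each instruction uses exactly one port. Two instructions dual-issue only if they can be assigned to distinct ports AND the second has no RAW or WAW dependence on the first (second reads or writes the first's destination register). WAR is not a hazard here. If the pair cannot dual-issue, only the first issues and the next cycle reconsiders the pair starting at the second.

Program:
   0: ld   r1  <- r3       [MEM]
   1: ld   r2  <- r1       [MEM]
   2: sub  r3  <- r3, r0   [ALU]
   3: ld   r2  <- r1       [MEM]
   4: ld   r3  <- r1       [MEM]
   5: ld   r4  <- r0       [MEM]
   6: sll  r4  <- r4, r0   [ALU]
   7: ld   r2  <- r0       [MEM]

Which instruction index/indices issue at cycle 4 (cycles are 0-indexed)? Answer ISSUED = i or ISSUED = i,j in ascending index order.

  cy0 -> i0 (ld) no-port MEM/MEM
  cy1 -> i1/i2 (ld/sub) 2-wide
  cy2 -> i3 (ld) no-port MEM/MEM
  cy3 -> i4 (ld) no-port MEM/MEM
  cy4 -> i5 (ld) RAW+WAW r4
  cy5 -> i6/i7 (sll/ld) 2-wide

ISSUED = 5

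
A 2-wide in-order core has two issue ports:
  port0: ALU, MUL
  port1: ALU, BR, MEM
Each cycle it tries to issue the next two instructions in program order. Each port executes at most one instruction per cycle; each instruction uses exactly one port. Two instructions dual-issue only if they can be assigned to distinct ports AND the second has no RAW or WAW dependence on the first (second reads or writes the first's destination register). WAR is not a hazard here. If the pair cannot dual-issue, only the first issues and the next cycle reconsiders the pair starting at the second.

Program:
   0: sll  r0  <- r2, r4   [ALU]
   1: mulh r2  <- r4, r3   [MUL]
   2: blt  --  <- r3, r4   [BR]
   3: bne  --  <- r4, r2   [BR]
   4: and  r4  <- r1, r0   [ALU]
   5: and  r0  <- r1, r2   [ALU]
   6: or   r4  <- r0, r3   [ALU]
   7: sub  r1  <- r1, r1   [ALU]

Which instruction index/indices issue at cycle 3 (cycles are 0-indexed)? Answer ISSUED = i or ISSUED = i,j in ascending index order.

ISSUED = 5

c0: i0+i1 sll+mulh  dual
c1: i2 blt  no-port BR/BR
c2: i3+i4 bne+and  dual
c3: i5 and  RAW r0
c4: i6+i7 or+sub  dual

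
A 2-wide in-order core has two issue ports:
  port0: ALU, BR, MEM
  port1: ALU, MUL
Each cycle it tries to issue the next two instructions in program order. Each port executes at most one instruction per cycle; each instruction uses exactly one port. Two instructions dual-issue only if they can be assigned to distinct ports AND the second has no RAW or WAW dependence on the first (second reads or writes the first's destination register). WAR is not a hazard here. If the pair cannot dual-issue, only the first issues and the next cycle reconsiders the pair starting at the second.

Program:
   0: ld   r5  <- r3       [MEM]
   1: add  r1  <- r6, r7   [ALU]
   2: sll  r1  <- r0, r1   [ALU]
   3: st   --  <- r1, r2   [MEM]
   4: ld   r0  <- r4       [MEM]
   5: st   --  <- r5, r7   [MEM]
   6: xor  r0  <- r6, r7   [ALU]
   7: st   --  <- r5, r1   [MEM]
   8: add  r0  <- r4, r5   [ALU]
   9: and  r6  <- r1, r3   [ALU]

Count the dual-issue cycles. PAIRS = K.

  cy0 -> i0+i1 (ld.MEM add.ALU) 2-wide
  cy1 -> i2 (sll.ALU) RAW r1
  cy2 -> i3 (st.MEM) no-port MEM/MEM
  cy3 -> i4 (ld.MEM) no-port MEM/MEM
  cy4 -> i5+i6 (st.MEM xor.ALU) 2-wide
  cy5 -> i7+i8 (st.MEM add.ALU) 2-wide
  cy6 -> i9 (and.ALU) tail

PAIRS = 3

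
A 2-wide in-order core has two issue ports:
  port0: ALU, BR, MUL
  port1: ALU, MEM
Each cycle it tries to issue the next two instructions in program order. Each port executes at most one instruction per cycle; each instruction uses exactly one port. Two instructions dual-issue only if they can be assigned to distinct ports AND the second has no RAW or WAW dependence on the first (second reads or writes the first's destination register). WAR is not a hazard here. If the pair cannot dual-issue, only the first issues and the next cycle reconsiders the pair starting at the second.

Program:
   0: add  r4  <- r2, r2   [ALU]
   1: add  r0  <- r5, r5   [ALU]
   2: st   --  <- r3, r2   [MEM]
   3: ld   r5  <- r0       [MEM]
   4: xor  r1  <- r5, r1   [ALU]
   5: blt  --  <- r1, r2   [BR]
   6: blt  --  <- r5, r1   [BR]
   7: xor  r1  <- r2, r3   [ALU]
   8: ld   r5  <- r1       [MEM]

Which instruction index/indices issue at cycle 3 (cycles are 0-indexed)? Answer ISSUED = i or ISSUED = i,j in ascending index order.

c0: i0+i1 add add  2-wide
c1: i2 st  no-port MEM/MEM
c2: i3 ld  RAW r5
c3: i4 xor  RAW r1
c4: i5 blt  no-port BR/BR
c5: i6+i7 blt xor  2-wide
c6: i8 ld  tail

ISSUED = 4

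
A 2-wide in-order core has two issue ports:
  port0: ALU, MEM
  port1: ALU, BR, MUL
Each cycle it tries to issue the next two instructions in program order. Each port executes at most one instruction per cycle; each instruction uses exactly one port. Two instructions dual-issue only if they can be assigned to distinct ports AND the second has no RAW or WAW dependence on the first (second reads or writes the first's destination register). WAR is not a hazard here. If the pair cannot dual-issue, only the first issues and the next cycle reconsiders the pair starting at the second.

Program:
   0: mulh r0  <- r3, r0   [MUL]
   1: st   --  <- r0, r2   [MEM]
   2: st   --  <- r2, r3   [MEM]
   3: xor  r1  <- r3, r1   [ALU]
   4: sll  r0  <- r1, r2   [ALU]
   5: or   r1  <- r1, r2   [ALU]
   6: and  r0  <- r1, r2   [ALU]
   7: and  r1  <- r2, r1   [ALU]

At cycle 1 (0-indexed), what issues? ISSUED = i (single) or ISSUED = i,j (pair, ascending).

ISSUED = 1

t=0 i0:mulh.MUL ; RAW r0
t=1 i1:st.MEM ; no-port MEM/MEM
t=2 i2&i3:st.MEM xor.ALU ; pair
t=3 i4&i5:sll.ALU or.ALU ; pair
t=4 i6&i7:and.ALU and.ALU ; pair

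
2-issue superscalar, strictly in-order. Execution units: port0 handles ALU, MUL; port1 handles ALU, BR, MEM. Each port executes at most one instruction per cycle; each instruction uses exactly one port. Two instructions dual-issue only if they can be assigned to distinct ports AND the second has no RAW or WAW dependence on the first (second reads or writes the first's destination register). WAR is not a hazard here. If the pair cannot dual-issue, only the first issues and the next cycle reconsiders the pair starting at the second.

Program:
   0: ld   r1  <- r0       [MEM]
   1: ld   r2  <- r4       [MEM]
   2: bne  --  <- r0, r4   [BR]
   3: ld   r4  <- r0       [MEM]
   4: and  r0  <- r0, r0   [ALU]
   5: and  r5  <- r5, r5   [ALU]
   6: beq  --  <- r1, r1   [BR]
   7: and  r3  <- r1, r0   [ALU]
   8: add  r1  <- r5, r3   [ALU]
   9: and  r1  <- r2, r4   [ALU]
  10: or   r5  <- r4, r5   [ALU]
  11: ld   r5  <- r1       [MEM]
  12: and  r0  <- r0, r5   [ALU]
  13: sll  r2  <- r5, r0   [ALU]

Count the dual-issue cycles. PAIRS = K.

PAIRS = 3

0. ld @i0  | no-port MEM/MEM
1. ld @i1  | no-port MEM/BR
2. bne @i2  | no-port BR/MEM
3. ld and @i3,i4  | 2-wide
4. and beq @i5,i6  | 2-wide
5. and @i7  | RAW r3
6. add @i8  | WAW r1
7. and or @i9,i10  | 2-wide
8. ld @i11  | RAW r5
9. and @i12  | RAW r0
10. sll @i13  | tail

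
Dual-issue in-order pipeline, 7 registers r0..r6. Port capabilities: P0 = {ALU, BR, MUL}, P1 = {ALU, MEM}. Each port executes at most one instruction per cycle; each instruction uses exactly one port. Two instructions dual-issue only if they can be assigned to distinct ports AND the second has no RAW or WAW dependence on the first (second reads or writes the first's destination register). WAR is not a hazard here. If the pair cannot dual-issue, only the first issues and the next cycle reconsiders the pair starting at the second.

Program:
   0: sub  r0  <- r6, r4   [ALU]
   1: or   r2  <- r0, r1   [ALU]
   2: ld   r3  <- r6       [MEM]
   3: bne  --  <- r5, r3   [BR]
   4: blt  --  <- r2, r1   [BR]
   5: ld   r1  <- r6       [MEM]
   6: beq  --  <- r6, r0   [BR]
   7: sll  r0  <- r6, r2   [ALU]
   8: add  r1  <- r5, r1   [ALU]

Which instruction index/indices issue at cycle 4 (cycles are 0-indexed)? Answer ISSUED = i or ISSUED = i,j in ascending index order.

ISSUED = 6,7

0. sub @i0  | RAW r0
1. or+ld @i1+i2  | 2-wide
2. bne @i3  | no-port BR/BR
3. blt+ld @i4+i5  | 2-wide
4. beq+sll @i6+i7  | 2-wide
5. add @i8  | tail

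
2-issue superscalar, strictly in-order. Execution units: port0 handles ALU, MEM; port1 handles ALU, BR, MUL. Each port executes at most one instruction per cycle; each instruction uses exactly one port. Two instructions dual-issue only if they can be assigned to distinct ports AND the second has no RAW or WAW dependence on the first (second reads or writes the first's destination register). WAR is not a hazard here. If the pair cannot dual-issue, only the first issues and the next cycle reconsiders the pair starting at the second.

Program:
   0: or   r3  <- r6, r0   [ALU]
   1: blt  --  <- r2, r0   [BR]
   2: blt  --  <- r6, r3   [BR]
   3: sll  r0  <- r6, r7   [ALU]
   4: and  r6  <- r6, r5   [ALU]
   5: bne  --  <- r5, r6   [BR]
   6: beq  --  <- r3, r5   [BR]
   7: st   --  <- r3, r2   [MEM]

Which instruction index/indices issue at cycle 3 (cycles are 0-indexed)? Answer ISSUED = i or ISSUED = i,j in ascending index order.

c0: i0/i1 or blt  2-wide
c1: i2/i3 blt sll  2-wide
c2: i4 and  RAW r6
c3: i5 bne  no-port BR/BR
c4: i6/i7 beq st  2-wide

ISSUED = 5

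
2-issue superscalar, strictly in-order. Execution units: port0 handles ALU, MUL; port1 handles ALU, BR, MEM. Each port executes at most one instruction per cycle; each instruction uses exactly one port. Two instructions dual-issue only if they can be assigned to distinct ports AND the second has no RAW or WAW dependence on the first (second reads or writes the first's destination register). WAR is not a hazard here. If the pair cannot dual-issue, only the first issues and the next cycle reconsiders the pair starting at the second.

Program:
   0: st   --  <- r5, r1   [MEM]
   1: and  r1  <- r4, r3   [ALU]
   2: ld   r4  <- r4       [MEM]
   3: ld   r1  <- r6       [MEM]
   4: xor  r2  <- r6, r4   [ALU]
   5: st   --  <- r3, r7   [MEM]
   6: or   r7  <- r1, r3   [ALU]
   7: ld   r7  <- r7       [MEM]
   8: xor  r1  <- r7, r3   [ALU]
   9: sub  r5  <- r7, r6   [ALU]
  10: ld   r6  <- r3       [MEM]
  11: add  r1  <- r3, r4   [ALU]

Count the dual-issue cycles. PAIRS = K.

#0 head=0: st.MEM+and.ALU i0,i1 dual
#1 head=2: ld.MEM i2 no-port MEM/MEM
#2 head=3: ld.MEM+xor.ALU i3,i4 dual
#3 head=5: st.MEM+or.ALU i5,i6 dual
#4 head=7: ld.MEM i7 RAW r7
#5 head=8: xor.ALU+sub.ALU i8,i9 dual
#6 head=10: ld.MEM+add.ALU i10,i11 dual

PAIRS = 5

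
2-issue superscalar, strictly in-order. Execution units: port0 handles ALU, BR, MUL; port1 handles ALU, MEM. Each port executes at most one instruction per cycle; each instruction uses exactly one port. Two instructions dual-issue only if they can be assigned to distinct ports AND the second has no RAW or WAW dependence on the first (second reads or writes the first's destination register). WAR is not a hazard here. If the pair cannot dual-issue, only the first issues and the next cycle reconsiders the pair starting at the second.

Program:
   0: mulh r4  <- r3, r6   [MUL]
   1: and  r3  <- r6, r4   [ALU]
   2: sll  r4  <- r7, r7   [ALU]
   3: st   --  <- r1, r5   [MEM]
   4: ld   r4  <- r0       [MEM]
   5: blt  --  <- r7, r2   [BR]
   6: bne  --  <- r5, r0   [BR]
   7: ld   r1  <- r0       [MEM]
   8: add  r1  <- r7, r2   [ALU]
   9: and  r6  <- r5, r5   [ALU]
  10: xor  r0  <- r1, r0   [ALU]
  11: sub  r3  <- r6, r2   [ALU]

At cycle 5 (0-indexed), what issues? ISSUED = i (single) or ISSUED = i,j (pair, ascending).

ISSUED = 8,9

c0: i0 mulh.MUL  RAW r4
c1: i1&i2 and.ALU+sll.ALU  dual
c2: i3 st.MEM  no-port MEM/MEM
c3: i4&i5 ld.MEM+blt.BR  dual
c4: i6&i7 bne.BR+ld.MEM  dual
c5: i8&i9 add.ALU+and.ALU  dual
c6: i10&i11 xor.ALU+sub.ALU  dual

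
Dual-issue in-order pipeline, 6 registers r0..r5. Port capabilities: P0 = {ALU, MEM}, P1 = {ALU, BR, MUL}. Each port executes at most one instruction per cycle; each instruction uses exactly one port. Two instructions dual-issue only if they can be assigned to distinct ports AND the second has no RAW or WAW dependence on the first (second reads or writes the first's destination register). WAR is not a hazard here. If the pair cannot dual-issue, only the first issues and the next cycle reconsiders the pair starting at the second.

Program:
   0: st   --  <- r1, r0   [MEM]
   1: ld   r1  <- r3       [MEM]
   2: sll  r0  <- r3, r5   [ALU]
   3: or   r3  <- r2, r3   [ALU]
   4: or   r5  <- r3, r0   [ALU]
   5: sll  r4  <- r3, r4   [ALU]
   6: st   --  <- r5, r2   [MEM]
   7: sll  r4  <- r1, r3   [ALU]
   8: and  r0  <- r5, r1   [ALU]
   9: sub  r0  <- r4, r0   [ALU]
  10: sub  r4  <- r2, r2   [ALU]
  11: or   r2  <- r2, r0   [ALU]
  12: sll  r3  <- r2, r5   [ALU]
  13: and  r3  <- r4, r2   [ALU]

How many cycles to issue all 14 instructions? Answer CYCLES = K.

  cy0 -> i0 (st.MEM) no-port MEM/MEM
  cy1 -> i1,i2 (ld.MEM sll.ALU) pair
  cy2 -> i3 (or.ALU) RAW r3
  cy3 -> i4,i5 (or.ALU sll.ALU) pair
  cy4 -> i6,i7 (st.MEM sll.ALU) pair
  cy5 -> i8 (and.ALU) RAW+WAW r0
  cy6 -> i9,i10 (sub.ALU sub.ALU) pair
  cy7 -> i11 (or.ALU) RAW r2
  cy8 -> i12 (sll.ALU) WAW r3
  cy9 -> i13 (and.ALU) tail

CYCLES = 10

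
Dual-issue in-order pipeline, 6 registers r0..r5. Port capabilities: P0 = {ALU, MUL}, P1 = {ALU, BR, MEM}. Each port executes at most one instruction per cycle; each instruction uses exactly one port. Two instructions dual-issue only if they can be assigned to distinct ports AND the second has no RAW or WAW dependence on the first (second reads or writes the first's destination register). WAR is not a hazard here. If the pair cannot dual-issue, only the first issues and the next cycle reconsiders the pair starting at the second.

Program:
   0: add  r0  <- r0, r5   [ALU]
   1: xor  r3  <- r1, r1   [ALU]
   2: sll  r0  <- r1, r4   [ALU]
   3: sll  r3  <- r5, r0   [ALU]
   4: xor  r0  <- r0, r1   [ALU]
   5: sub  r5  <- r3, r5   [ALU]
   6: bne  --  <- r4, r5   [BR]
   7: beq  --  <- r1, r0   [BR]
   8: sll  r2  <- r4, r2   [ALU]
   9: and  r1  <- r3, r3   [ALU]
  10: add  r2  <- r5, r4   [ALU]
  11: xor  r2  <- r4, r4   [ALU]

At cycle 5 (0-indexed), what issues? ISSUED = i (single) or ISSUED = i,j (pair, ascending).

ISSUED = 7,8

0. add.ALU+xor.ALU @i0&i1  | pair
1. sll.ALU @i2  | RAW r0
2. sll.ALU+xor.ALU @i3&i4  | pair
3. sub.ALU @i5  | RAW r5
4. bne.BR @i6  | no-port BR/BR
5. beq.BR+sll.ALU @i7&i8  | pair
6. and.ALU+add.ALU @i9&i10  | pair
7. xor.ALU @i11  | tail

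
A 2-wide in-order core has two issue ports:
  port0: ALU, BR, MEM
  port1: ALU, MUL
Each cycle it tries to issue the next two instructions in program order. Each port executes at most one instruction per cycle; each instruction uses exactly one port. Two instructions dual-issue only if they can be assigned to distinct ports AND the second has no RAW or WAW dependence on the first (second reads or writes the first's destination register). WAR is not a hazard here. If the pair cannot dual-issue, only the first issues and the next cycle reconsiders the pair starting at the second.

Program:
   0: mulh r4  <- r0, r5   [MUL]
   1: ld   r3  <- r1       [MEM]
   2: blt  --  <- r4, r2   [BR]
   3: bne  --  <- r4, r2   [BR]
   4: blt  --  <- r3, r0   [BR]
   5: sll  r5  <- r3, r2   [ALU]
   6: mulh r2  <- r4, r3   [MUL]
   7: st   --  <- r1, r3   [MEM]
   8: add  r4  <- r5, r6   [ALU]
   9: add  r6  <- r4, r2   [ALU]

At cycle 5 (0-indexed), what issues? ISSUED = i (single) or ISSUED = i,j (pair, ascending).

ISSUED = 8

0. mulh.MUL/ld.MEM @i0&i1  | pair
1. blt.BR @i2  | no-port BR/BR
2. bne.BR @i3  | no-port BR/BR
3. blt.BR/sll.ALU @i4&i5  | pair
4. mulh.MUL/st.MEM @i6&i7  | pair
5. add.ALU @i8  | RAW r4
6. add.ALU @i9  | tail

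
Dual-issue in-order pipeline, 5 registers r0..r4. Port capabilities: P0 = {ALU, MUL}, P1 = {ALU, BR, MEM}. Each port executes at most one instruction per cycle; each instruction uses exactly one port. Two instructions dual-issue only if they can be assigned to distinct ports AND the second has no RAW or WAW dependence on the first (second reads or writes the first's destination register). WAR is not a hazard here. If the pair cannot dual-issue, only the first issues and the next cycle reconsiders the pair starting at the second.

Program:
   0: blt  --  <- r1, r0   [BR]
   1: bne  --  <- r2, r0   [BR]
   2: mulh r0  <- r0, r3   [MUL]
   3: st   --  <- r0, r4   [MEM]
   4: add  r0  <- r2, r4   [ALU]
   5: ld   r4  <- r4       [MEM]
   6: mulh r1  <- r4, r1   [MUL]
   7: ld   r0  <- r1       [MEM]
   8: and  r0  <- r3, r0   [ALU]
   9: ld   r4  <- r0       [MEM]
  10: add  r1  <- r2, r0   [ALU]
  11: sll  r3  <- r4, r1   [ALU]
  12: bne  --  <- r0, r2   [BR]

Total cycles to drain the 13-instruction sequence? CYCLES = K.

c0: i0 blt  no-port BR/BR
c1: i1,i2 bne;mulh  dual
c2: i3,i4 st;add  dual
c3: i5 ld  RAW r4
c4: i6 mulh  RAW r1
c5: i7 ld  RAW+WAW r0
c6: i8 and  RAW r0
c7: i9,i10 ld;add  dual
c8: i11,i12 sll;bne  dual

CYCLES = 9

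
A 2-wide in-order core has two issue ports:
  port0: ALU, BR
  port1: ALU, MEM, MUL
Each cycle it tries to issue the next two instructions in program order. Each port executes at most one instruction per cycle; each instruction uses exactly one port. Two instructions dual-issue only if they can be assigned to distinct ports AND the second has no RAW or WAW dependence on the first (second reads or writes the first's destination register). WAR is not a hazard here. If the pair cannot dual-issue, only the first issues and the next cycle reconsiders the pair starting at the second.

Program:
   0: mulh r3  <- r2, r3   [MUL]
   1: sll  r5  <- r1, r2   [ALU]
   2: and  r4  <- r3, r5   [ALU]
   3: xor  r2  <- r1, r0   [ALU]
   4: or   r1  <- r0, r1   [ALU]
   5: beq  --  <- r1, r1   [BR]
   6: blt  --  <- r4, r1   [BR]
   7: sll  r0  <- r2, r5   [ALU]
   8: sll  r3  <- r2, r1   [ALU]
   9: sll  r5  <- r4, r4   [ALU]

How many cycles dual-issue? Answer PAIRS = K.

PAIRS = 4

t=0 i0+i1:mulh sll ; pair
t=1 i2+i3:and xor ; pair
t=2 i4:or ; RAW r1
t=3 i5:beq ; no-port BR/BR
t=4 i6+i7:blt sll ; pair
t=5 i8+i9:sll sll ; pair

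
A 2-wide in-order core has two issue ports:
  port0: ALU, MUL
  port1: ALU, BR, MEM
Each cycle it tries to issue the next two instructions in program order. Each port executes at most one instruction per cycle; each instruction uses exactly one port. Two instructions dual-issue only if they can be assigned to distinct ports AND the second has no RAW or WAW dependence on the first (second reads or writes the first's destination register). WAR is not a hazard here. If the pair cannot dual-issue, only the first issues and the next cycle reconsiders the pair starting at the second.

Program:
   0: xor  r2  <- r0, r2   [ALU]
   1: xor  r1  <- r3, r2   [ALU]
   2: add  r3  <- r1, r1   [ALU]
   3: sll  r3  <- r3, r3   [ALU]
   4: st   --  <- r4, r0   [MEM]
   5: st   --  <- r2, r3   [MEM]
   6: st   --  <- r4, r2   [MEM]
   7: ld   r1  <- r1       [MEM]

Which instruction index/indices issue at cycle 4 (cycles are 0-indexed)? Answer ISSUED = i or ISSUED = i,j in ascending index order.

ISSUED = 5

t=0 i0:xor.ALU ; RAW r2
t=1 i1:xor.ALU ; RAW r1
t=2 i2:add.ALU ; RAW+WAW r3
t=3 i3+i4:sll.ALU;st.MEM ; pair
t=4 i5:st.MEM ; no-port MEM/MEM
t=5 i6:st.MEM ; no-port MEM/MEM
t=6 i7:ld.MEM ; tail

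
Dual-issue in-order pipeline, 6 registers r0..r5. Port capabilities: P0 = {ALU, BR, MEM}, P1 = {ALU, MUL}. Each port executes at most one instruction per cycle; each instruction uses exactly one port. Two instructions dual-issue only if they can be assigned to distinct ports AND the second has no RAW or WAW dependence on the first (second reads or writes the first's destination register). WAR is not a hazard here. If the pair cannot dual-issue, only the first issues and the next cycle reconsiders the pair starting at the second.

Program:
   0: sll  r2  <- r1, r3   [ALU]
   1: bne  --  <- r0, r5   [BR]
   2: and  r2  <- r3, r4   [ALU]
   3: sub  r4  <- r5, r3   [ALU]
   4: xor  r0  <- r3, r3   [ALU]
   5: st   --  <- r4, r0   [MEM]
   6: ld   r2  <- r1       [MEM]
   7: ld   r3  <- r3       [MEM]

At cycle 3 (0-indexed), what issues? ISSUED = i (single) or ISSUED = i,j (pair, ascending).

ISSUED = 5

0. sll/bne @i0,i1  | 2-wide
1. and/sub @i2,i3  | 2-wide
2. xor @i4  | RAW r0
3. st @i5  | no-port MEM/MEM
4. ld @i6  | no-port MEM/MEM
5. ld @i7  | tail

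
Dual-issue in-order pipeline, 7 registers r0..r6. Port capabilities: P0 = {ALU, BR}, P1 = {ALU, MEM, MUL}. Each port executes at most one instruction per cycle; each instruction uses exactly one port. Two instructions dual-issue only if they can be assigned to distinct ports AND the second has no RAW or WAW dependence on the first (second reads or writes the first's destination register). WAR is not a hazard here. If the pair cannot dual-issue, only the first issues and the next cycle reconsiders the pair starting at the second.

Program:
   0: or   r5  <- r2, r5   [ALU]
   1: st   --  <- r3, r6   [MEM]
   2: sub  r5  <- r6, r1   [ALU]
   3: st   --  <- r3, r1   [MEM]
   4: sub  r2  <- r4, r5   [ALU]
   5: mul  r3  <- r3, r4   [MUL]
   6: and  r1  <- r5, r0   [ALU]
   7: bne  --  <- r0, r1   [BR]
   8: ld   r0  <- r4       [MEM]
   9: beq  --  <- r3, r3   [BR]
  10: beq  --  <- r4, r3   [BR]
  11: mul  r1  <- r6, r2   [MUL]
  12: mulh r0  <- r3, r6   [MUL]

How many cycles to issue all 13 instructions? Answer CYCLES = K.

CYCLES = 8

  cy0 -> i0+i1 (or.ALU+st.MEM) pair
  cy1 -> i2+i3 (sub.ALU+st.MEM) pair
  cy2 -> i4+i5 (sub.ALU+mul.MUL) pair
  cy3 -> i6 (and.ALU) RAW r1
  cy4 -> i7+i8 (bne.BR+ld.MEM) pair
  cy5 -> i9 (beq.BR) no-port BR/BR
  cy6 -> i10+i11 (beq.BR+mul.MUL) pair
  cy7 -> i12 (mulh.MUL) tail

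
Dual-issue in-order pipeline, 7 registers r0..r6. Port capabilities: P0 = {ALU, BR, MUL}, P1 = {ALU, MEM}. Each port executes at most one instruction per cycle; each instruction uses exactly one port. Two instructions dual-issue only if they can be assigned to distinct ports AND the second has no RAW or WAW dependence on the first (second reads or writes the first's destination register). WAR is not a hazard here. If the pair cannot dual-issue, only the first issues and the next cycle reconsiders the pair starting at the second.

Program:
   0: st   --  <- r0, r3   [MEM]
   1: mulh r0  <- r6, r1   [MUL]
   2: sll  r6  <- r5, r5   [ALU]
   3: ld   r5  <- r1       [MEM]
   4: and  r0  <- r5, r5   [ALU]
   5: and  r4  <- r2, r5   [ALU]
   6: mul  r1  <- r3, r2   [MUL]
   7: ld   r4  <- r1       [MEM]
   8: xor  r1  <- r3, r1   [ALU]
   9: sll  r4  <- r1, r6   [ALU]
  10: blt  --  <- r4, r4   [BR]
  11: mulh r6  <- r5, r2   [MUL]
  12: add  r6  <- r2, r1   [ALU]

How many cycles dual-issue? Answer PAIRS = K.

PAIRS = 4

0. st mulh @i0/i1  | 2-wide
1. sll ld @i2/i3  | 2-wide
2. and and @i4/i5  | 2-wide
3. mul @i6  | RAW r1
4. ld xor @i7/i8  | 2-wide
5. sll @i9  | RAW r4
6. blt @i10  | no-port BR/MUL
7. mulh @i11  | WAW r6
8. add @i12  | tail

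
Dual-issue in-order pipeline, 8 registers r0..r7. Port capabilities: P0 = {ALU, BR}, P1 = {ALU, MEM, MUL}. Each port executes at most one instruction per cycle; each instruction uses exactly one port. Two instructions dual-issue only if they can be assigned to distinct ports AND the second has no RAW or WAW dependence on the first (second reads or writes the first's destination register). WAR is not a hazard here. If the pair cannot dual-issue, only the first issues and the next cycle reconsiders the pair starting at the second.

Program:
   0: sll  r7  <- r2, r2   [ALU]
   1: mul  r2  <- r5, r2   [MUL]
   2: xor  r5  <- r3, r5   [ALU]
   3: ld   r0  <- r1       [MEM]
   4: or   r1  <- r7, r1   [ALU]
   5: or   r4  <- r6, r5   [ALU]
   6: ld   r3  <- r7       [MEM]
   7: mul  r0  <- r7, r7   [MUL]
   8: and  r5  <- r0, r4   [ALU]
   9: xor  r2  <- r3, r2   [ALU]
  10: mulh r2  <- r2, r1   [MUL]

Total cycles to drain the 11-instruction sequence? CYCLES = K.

0. sll.ALU mul.MUL @i0+i1  | 2-wide
1. xor.ALU ld.MEM @i2+i3  | 2-wide
2. or.ALU or.ALU @i4+i5  | 2-wide
3. ld.MEM @i6  | no-port MEM/MUL
4. mul.MUL @i7  | RAW r0
5. and.ALU xor.ALU @i8+i9  | 2-wide
6. mulh.MUL @i10  | tail

CYCLES = 7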